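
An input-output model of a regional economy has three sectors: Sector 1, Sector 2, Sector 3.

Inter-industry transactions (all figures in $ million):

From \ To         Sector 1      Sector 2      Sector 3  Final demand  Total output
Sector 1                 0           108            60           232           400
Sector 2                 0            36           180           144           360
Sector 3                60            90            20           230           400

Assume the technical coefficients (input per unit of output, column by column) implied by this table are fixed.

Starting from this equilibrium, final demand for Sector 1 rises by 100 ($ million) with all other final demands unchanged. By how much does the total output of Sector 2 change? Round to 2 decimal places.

Technical coefficients a_ij = z_ij / X_j:
  a_11 = 0/400 = 0.00, a_21 = 0/400 = 0.00, a_31 = 60/400 = 0.15
  a_12 = 108/360 = 0.30, a_22 = 36/360 = 0.10, a_32 = 90/360 = 0.25
  a_13 = 60/400 = 0.15, a_23 = 180/400 = 0.45, a_33 = 20/400 = 0.05
I − A =
  [   1.00    -0.30    -0.15]
  [   0.00     0.90    -0.45]
  [  -0.15    -0.25     0.95]
Cofactors of I−A, C_ij = (−1)^(i+j)·(minor ij) (rows/columns in the sector order above):
  C_11 = (0.90)(0.95) − (-0.45)(-0.25) = 0.7425
  C_12 = −[(0.00)(0.95) − (-0.45)(-0.15)] = 0.0675
  C_13 = (0.00)(-0.25) − (0.90)(-0.15) = 0.1350
  C_21 = −[(-0.30)(0.95) − (-0.15)(-0.25)] = 0.3225
  C_22 = (1.00)(0.95) − (-0.15)(-0.15) = 0.9275
  C_23 = −[(1.00)(-0.25) − (-0.30)(-0.15)] = 0.2950
  C_31 = (-0.30)(-0.45) − (-0.15)(0.90) = 0.2700
  C_32 = −[(1.00)(-0.45) − (-0.15)(0.00)] = 0.4500
  C_33 = (1.00)(0.90) − (-0.30)(0.00) = 0.9000
det(I−A) = Σ_j (I−A)_1j·C_1j = (1.00)(0.7425) + (-0.30)(0.0675) + (-0.15)(0.1350) = 0.7020
adj(I−A) = Cᵀ =
  [ 0.7425   0.3225   0.2700]
  [ 0.0675   0.9275   0.4500]
  [ 0.1350   0.2950   0.9000]
(I − A)⁻¹ = adj(I−A) / det(I−A) ≈
  [   1.0577     0.4594     0.3846]
  [   0.0962     1.3212     0.6410]
  [   0.1923     0.4202     1.2821]
Δx = (I − A)⁻¹ Δd with Δd having +100 in the Sector 1 component and 0 elsewhere.
So Δx_2 = L_21 · (+100), where L_21 = adj(I−A)_21 / det(I−A) = 0.0675 / 0.7020.
Δx_2 = 0.0675 × (+100) / 0.7020 = 6.75 / 0.7020 ≈ 9.62.

Δx_2 = 9.62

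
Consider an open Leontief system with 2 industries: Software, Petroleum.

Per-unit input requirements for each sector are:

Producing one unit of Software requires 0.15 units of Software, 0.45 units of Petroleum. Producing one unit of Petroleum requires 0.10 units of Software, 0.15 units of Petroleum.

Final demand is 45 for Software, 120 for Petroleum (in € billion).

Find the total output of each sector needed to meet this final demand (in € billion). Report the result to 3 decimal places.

x_1 = 74.170, x_2 = 180.443

I − A =
  [   0.85    -0.10]
  [  -0.45     0.85]
det(I−A) = (0.85)(0.85) − (-0.10)(-0.45) = 0.6775
adj(I−A) = [[0.85, 0.10], [0.45, 0.85]]
(I − A)⁻¹ = adj(I−A) / det(I−A) ≈
  [   1.2546     0.1476]
  [   0.6642     1.2546]
x = (I − A)⁻¹ d = adj(I−A)·d / det(I−A), with det(I−A) = 0.6775:
  x_1 = (0.85·45 + 0.10·120) / 0.6775 = 50.25 / 0.6775 ≈ 74.170
  x_2 = (0.45·45 + 0.85·120) / 0.6775 = 122.25 / 0.6775 ≈ 180.443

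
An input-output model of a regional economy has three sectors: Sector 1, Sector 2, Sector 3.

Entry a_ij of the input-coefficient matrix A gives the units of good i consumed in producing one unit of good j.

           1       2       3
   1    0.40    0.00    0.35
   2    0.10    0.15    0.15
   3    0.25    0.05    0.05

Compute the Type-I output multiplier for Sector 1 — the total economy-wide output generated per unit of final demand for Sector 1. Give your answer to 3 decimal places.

m_1 = 2.847

I − A =
  [   0.60     0.00    -0.35]
  [  -0.10     0.85    -0.15]
  [  -0.25    -0.05     0.95]
Cofactors of I−A, C_ij = (−1)^(i+j)·(minor ij) (rows/columns in the sector order above):
  C_11 = (0.85)(0.95) − (-0.15)(-0.05) = 0.8000
  C_12 = −[(-0.10)(0.95) − (-0.15)(-0.25)] = 0.1325
  C_13 = (-0.10)(-0.05) − (0.85)(-0.25) = 0.2175
  C_21 = −[(0.00)(0.95) − (-0.35)(-0.05)] = 0.0175
  C_22 = (0.60)(0.95) − (-0.35)(-0.25) = 0.4825
  C_23 = −[(0.60)(-0.05) − (0.00)(-0.25)] = 0.0300
  C_31 = (0.00)(-0.15) − (-0.35)(0.85) = 0.2975
  C_32 = −[(0.60)(-0.15) − (-0.35)(-0.10)] = 0.1250
  C_33 = (0.60)(0.85) − (0.00)(-0.10) = 0.5100
det(I−A) = Σ_j (I−A)_1j·C_1j = (0.60)(0.8000) + (0.00)(0.1325) + (-0.35)(0.2175) = 0.403875
adj(I−A) = Cᵀ =
  [ 0.8000   0.0175   0.2975]
  [ 0.1325   0.4825   0.1250]
  [ 0.2175   0.0300   0.5100]
(I − A)⁻¹ = adj(I−A) / det(I−A) ≈
  [   1.9808     0.0433     0.7366]
  [   0.3281     1.1947     0.3095]
  [   0.5385     0.0743     1.2628]
The output multiplier for sector j is the column-j sum of the Leontief inverse (I − A)⁻¹ = adj(I−A) / det(I−A).
Column 1 of adj(I−A): (0.8000, 0.1325, 0.2175); det(I−A) = 0.403875.
m_1 = (0.8000 + 0.1325 + 0.2175) / 0.403875 = 1.15 / 0.403875 ≈ 2.847.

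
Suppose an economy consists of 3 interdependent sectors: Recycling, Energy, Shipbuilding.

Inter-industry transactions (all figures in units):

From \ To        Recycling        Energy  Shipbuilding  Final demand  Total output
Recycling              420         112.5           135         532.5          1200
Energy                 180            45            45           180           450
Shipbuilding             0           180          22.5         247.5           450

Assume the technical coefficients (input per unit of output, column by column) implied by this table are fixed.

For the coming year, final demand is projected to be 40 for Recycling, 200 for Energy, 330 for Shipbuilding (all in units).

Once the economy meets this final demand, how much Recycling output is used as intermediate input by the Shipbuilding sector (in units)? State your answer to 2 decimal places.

Technical coefficients a_ij = z_ij / X_j:
  a_RR = 420/1200 = 0.35, a_ER = 180/1200 = 0.15, a_SR = 0/1200 = 0.00
  a_RE = 112.5/450 = 0.25, a_EE = 45/450 = 0.10, a_SE = 180/450 = 0.40
  a_RS = 135/450 = 0.30, a_ES = 45/450 = 0.10, a_SS = 22.5/450 = 0.05
I − A =
  [   0.65    -0.25    -0.30]
  [  -0.15     0.90    -0.10]
  [   0.00    -0.40     0.95]
Cofactors of I−A, C_ij = (−1)^(i+j)·(minor ij) (rows/columns in the sector order above):
  C_11 = (0.90)(0.95) − (-0.10)(-0.40) = 0.8150
  C_12 = −[(-0.15)(0.95) − (-0.10)(0.00)] = 0.1425
  C_13 = (-0.15)(-0.40) − (0.90)(0.00) = 0.0600
  C_21 = −[(-0.25)(0.95) − (-0.30)(-0.40)] = 0.3575
  C_22 = (0.65)(0.95) − (-0.30)(0.00) = 0.6175
  C_23 = −[(0.65)(-0.40) − (-0.25)(0.00)] = 0.2600
  C_31 = (-0.25)(-0.10) − (-0.30)(0.90) = 0.2950
  C_32 = −[(0.65)(-0.10) − (-0.30)(-0.15)] = 0.1100
  C_33 = (0.65)(0.90) − (-0.25)(-0.15) = 0.5475
det(I−A) = Σ_j (I−A)_1j·C_1j = (0.65)(0.8150) + (-0.25)(0.1425) + (-0.30)(0.0600) = 0.476125
adj(I−A) = Cᵀ =
  [ 0.8150   0.3575   0.2950]
  [ 0.1425   0.6175   0.1100]
  [ 0.0600   0.2600   0.5475]
(I − A)⁻¹ = adj(I−A) / det(I−A) ≈
  [   1.7117     0.7509     0.6196]
  [   0.2993     1.2969     0.2310]
  [   0.1260     0.5461     1.1499]
First solve x = (I − A)⁻¹ d = adj(I−A)·d / det(I−A); in particular x_S = (0.0600·40 + 0.2600·200 + 0.5475·330) / 0.476125 = 235.075 / 0.476125 ≈ 493.7254.
Intermediate flow from R to S: z_RS = a_RS · x_S = 0.30 × 235.075 / 0.476125 = 70.5225 / 0.476125 ≈ 148.12.

z_RS = 148.12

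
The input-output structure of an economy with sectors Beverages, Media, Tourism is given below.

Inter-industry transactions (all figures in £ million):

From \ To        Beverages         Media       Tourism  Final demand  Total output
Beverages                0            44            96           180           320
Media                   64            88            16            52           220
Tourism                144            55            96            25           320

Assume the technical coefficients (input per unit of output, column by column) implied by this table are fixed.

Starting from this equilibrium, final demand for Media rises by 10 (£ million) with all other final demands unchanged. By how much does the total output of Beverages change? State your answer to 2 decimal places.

Technical coefficients a_ij = z_ij / X_j:
  a_11 = 0/320 = 0.00, a_21 = 64/320 = 0.20, a_31 = 144/320 = 0.45
  a_12 = 44/220 = 0.20, a_22 = 88/220 = 0.40, a_32 = 55/220 = 0.25
  a_13 = 96/320 = 0.30, a_23 = 16/320 = 0.05, a_33 = 96/320 = 0.30
I − A =
  [   1.00    -0.20    -0.30]
  [  -0.20     0.60    -0.05]
  [  -0.45    -0.25     0.70]
Cofactors of I−A, C_ij = (−1)^(i+j)·(minor ij) (rows/columns in the sector order above):
  C_11 = (0.60)(0.70) − (-0.05)(-0.25) = 0.4075
  C_12 = −[(-0.20)(0.70) − (-0.05)(-0.45)] = 0.1625
  C_13 = (-0.20)(-0.25) − (0.60)(-0.45) = 0.3200
  C_21 = −[(-0.20)(0.70) − (-0.30)(-0.25)] = 0.2150
  C_22 = (1.00)(0.70) − (-0.30)(-0.45) = 0.5650
  C_23 = −[(1.00)(-0.25) − (-0.20)(-0.45)] = 0.3400
  C_31 = (-0.20)(-0.05) − (-0.30)(0.60) = 0.1900
  C_32 = −[(1.00)(-0.05) − (-0.30)(-0.20)] = 0.1100
  C_33 = (1.00)(0.60) − (-0.20)(-0.20) = 0.5600
det(I−A) = Σ_j (I−A)_1j·C_1j = (1.00)(0.4075) + (-0.20)(0.1625) + (-0.30)(0.3200) = 0.2790
adj(I−A) = Cᵀ =
  [ 0.4075   0.2150   0.1900]
  [ 0.1625   0.5650   0.1100]
  [ 0.3200   0.3400   0.5600]
(I − A)⁻¹ = adj(I−A) / det(I−A) ≈
  [   1.4606     0.7706     0.6810]
  [   0.5824     2.0251     0.3943]
  [   1.1470     1.2186     2.0072]
Δx = (I − A)⁻¹ Δd with Δd having +10 in the Media component and 0 elsewhere.
So Δx_1 = L_12 · (+10), where L_12 = adj(I−A)_12 / det(I−A) = 0.2150 / 0.2790.
Δx_1 = 0.2150 × (+10) / 0.2790 = 2.15 / 0.2790 ≈ 7.71.

Δx_1 = 7.71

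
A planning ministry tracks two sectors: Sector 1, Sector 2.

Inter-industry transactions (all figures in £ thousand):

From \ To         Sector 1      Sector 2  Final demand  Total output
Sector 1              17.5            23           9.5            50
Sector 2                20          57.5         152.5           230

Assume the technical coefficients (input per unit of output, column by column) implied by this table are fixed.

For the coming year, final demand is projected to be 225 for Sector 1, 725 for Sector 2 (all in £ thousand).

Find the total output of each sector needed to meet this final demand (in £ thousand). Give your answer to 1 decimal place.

x_1 = 539.1, x_2 = 1254.2

Technical coefficients a_ij = z_ij / X_j:
  a_11 = 17.5/50 = 0.35, a_21 = 20/50 = 0.40
  a_12 = 23/230 = 0.10, a_22 = 57.5/230 = 0.25
I − A =
  [   0.65    -0.10]
  [  -0.40     0.75]
det(I−A) = (0.65)(0.75) − (-0.10)(-0.40) = 0.4475
adj(I−A) = [[0.75, 0.10], [0.40, 0.65]]
(I − A)⁻¹ = adj(I−A) / det(I−A) ≈
  [   1.6760     0.2235]
  [   0.8939     1.4525]
x = (I − A)⁻¹ d = adj(I−A)·d / det(I−A), with det(I−A) = 0.4475:
  x_1 = (0.75·225 + 0.10·725) / 0.4475 = 241.25 / 0.4475 ≈ 539.1
  x_2 = (0.40·225 + 0.65·725) / 0.4475 = 561.25 / 0.4475 ≈ 1254.2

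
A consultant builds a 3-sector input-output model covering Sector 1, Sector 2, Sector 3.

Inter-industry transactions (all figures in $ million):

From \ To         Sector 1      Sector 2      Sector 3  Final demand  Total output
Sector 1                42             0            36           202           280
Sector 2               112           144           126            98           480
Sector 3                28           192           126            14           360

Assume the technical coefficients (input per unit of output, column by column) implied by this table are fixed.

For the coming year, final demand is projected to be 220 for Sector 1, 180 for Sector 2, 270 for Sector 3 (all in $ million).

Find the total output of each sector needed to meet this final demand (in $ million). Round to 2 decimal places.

x_1 = 389.79, x_2 = 1036.47, x_3 = 1113.18

Technical coefficients a_ij = z_ij / X_j:
  a_11 = 42/280 = 0.15, a_21 = 112/280 = 0.40, a_31 = 28/280 = 0.10
  a_12 = 0/480 = 0.00, a_22 = 144/480 = 0.30, a_32 = 192/480 = 0.40
  a_13 = 36/360 = 0.10, a_23 = 126/360 = 0.35, a_33 = 126/360 = 0.35
I − A =
  [   0.85     0.00    -0.10]
  [  -0.40     0.70    -0.35]
  [  -0.10    -0.40     0.65]
Cofactors of I−A, C_ij = (−1)^(i+j)·(minor ij) (rows/columns in the sector order above):
  C_11 = (0.70)(0.65) − (-0.35)(-0.40) = 0.3150
  C_12 = −[(-0.40)(0.65) − (-0.35)(-0.10)] = 0.2950
  C_13 = (-0.40)(-0.40) − (0.70)(-0.10) = 0.2300
  C_21 = −[(0.00)(0.65) − (-0.10)(-0.40)] = 0.0400
  C_22 = (0.85)(0.65) − (-0.10)(-0.10) = 0.5425
  C_23 = −[(0.85)(-0.40) − (0.00)(-0.10)] = 0.3400
  C_31 = (0.00)(-0.35) − (-0.10)(0.70) = 0.0700
  C_32 = −[(0.85)(-0.35) − (-0.10)(-0.40)] = 0.3375
  C_33 = (0.85)(0.70) − (0.00)(-0.40) = 0.5950
det(I−A) = Σ_j (I−A)_1j·C_1j = (0.85)(0.3150) + (0.00)(0.2950) + (-0.10)(0.2300) = 0.24475
adj(I−A) = Cᵀ =
  [ 0.3150   0.0400   0.0700]
  [ 0.2950   0.5425   0.3375]
  [ 0.2300   0.3400   0.5950]
(I − A)⁻¹ = adj(I−A) / det(I−A) ≈
  [   1.2870     0.1634     0.2860]
  [   1.2053     2.2165     1.3790]
  [   0.9397     1.3892     2.4311]
x = (I − A)⁻¹ d = adj(I−A)·d / det(I−A), with det(I−A) = 0.24475:
  x_1 = (0.3150·220 + 0.0400·180 + 0.0700·270) / 0.24475 = 95.40 / 0.24475 ≈ 389.79
  x_2 = (0.2950·220 + 0.5425·180 + 0.3375·270) / 0.24475 = 253.675 / 0.24475 ≈ 1036.47
  x_3 = (0.2300·220 + 0.3400·180 + 0.5950·270) / 0.24475 = 272.45 / 0.24475 ≈ 1113.18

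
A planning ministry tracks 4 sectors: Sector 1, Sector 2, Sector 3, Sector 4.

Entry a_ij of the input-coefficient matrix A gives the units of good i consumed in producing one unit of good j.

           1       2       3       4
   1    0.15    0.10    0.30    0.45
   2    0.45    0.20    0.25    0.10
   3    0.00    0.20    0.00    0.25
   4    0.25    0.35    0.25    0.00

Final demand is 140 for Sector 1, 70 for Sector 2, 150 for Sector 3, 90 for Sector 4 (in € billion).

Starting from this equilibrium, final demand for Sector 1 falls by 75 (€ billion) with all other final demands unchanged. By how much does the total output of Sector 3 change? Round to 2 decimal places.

Δx_3 = -50.20

I − A =
  [   0.85    -0.10    -0.30    -0.45]
  [  -0.45     0.80    -0.25    -0.10]
  [   0.00    -0.20     1.00    -0.25]
  [  -0.25    -0.35    -0.25     1.00]
Compute the cofactors C_ij = (−1)^(i+j)·(3×3 minor ij) of I−A; the adjugate is their transpose:
adj(I−A) = Cᵀ =
  [ 0.638125   0.360000   0.386375   0.419750]
  [ 0.462500   0.665625   0.398750   0.374375]
  [ 0.184375   0.228125   0.441875   0.216250]
  [ 0.367500   0.380000   0.346625   0.565500]
det(I−A) = Σ_j (I−A)_1j·C_1j = (0.85)(0.638125) + (-0.10)(0.462500) + (-0.30)(0.184375) + (-0.45)(0.367500) = 0.27546875
(I − A)⁻¹ = adj(I−A) / det(I−A) ≈
  [   2.3165     1.3069     1.4026     1.5238]
  [   1.6790     2.4163     1.4475     1.3590]
  [   0.6693     0.8281     1.6041     0.7850]
  [   1.3341     1.3795     1.2583     2.0529]
Δx = (I − A)⁻¹ Δd with Δd having -75 in the Sector 1 component and 0 elsewhere.
So Δx_3 = L_31 · (-75), where L_31 = adj(I−A)_31 / det(I−A) = 0.184375 / 0.27546875.
Δx_3 = 0.184375 × (-75) / 0.27546875 = -13.828125 / 0.27546875 ≈ -50.20.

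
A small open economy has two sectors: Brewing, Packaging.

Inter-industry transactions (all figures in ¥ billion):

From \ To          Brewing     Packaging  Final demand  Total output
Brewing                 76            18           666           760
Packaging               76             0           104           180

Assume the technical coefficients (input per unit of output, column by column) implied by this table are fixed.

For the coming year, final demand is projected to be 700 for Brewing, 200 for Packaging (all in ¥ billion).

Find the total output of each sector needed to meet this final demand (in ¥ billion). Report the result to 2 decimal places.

x_B = 808.99, x_P = 280.90

Technical coefficients a_ij = z_ij / X_j:
  a_BB = 76/760 = 0.10, a_PB = 76/760 = 0.10
  a_BP = 18/180 = 0.10, a_PP = 0/180 = 0.00
I − A =
  [   0.90    -0.10]
  [  -0.10     1.00]
det(I−A) = (0.90)(1.00) − (-0.10)(-0.10) = 0.8900
adj(I−A) = [[1.00, 0.10], [0.10, 0.90]]
(I − A)⁻¹ = adj(I−A) / det(I−A) ≈
  [   1.1236     0.1124]
  [   0.1124     1.0112]
x = (I − A)⁻¹ d = adj(I−A)·d / det(I−A), with det(I−A) = 0.8900:
  x_B = (1.00·700 + 0.10·200) / 0.8900 = 720.00 / 0.8900 ≈ 808.99
  x_P = (0.10·700 + 0.90·200) / 0.8900 = 250.00 / 0.8900 ≈ 280.90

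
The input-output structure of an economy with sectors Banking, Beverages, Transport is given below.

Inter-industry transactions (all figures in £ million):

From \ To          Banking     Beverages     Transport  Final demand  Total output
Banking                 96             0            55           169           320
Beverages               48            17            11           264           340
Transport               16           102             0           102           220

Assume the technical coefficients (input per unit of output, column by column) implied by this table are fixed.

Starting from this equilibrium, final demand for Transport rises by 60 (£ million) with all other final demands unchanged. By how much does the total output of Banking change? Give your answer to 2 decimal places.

Technical coefficients a_ij = z_ij / X_j:
  a_11 = 96/320 = 0.30, a_21 = 48/320 = 0.15, a_31 = 16/320 = 0.05
  a_12 = 0/340 = 0.00, a_22 = 17/340 = 0.05, a_32 = 102/340 = 0.30
  a_13 = 55/220 = 0.25, a_23 = 11/220 = 0.05, a_33 = 0/220 = 0.00
I − A =
  [   0.70     0.00    -0.25]
  [  -0.15     0.95    -0.05]
  [  -0.05    -0.30     1.00]
Cofactors of I−A, C_ij = (−1)^(i+j)·(minor ij) (rows/columns in the sector order above):
  C_11 = (0.95)(1.00) − (-0.05)(-0.30) = 0.9350
  C_12 = −[(-0.15)(1.00) − (-0.05)(-0.05)] = 0.1525
  C_13 = (-0.15)(-0.30) − (0.95)(-0.05) = 0.0925
  C_21 = −[(0.00)(1.00) − (-0.25)(-0.30)] = 0.0750
  C_22 = (0.70)(1.00) − (-0.25)(-0.05) = 0.6875
  C_23 = −[(0.70)(-0.30) − (0.00)(-0.05)] = 0.2100
  C_31 = (0.00)(-0.05) − (-0.25)(0.95) = 0.2375
  C_32 = −[(0.70)(-0.05) − (-0.25)(-0.15)] = 0.0725
  C_33 = (0.70)(0.95) − (0.00)(-0.15) = 0.6650
det(I−A) = Σ_j (I−A)_1j·C_1j = (0.70)(0.9350) + (0.00)(0.1525) + (-0.25)(0.0925) = 0.631375
adj(I−A) = Cᵀ =
  [ 0.9350   0.0750   0.2375]
  [ 0.1525   0.6875   0.0725]
  [ 0.0925   0.2100   0.6650]
(I − A)⁻¹ = adj(I−A) / det(I−A) ≈
  [   1.4809     0.1188     0.3762]
  [   0.2415     1.0889     0.1148]
  [   0.1465     0.3326     1.0533]
Δx = (I − A)⁻¹ Δd with Δd having +60 in the Transport component and 0 elsewhere.
So Δx_1 = L_13 · (+60), where L_13 = adj(I−A)_13 / det(I−A) = 0.2375 / 0.631375.
Δx_1 = 0.2375 × (+60) / 0.631375 = 14.25 / 0.631375 ≈ 22.57.

Δx_1 = 22.57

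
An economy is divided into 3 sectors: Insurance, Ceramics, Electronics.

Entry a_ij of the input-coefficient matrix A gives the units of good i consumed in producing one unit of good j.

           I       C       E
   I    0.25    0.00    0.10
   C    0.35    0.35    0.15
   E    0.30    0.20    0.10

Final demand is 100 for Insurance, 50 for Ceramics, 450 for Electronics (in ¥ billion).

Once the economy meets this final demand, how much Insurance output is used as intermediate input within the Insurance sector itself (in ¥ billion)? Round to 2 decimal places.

z_II = 55.00

I − A =
  [   0.75     0.00    -0.10]
  [  -0.35     0.65    -0.15]
  [  -0.30    -0.20     0.90]
Cofactors of I−A, C_ij = (−1)^(i+j)·(minor ij) (rows/columns in the sector order above):
  C_11 = (0.65)(0.90) − (-0.15)(-0.20) = 0.5550
  C_12 = −[(-0.35)(0.90) − (-0.15)(-0.30)] = 0.3600
  C_13 = (-0.35)(-0.20) − (0.65)(-0.30) = 0.2650
  C_21 = −[(0.00)(0.90) − (-0.10)(-0.20)] = 0.0200
  C_22 = (0.75)(0.90) − (-0.10)(-0.30) = 0.6450
  C_23 = −[(0.75)(-0.20) − (0.00)(-0.30)] = 0.1500
  C_31 = (0.00)(-0.15) − (-0.10)(0.65) = 0.0650
  C_32 = −[(0.75)(-0.15) − (-0.10)(-0.35)] = 0.1475
  C_33 = (0.75)(0.65) − (0.00)(-0.35) = 0.4875
det(I−A) = Σ_j (I−A)_1j·C_1j = (0.75)(0.5550) + (0.00)(0.3600) + (-0.10)(0.2650) = 0.38975
adj(I−A) = Cᵀ =
  [ 0.5550   0.0200   0.0650]
  [ 0.3600   0.6450   0.1475]
  [ 0.2650   0.1500   0.4875]
(I − A)⁻¹ = adj(I−A) / det(I−A) ≈
  [   1.4240     0.0513     0.1668]
  [   0.9237     1.6549     0.3784]
  [   0.6799     0.3849     1.2508]
First solve x = (I − A)⁻¹ d = adj(I−A)·d / det(I−A); in particular x_I = (0.5550·100 + 0.0200·50 + 0.0650·450) / 0.38975 = 85.75 / 0.38975 ≈ 220.0128.
Intermediate flow from I to I: z_II = a_II · x_I = 0.25 × 85.75 / 0.38975 = 21.4375 / 0.38975 ≈ 55.00.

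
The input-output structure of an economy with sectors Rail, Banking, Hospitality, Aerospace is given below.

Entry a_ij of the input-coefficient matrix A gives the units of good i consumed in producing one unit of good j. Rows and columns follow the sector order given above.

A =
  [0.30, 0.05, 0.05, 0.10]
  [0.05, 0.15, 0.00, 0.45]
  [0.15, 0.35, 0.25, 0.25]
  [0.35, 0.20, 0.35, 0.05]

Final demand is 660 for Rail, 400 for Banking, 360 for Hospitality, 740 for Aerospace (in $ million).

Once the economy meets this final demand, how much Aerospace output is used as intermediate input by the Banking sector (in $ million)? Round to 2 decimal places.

z_42 = 415.80

I − A =
  [   0.70    -0.05    -0.05    -0.10]
  [  -0.05     0.85     0.00    -0.45]
  [  -0.15    -0.35     0.75    -0.25]
  [  -0.35    -0.20    -0.35     0.95]
Compute the cofactors C_ij = (−1)^(i+j)·(3×3 minor ij) of I−A; the adjugate is their transpose:
adj(I−A) = Cᵀ =
  [ 0.408625   0.077625   0.073500   0.099125]
  [ 0.173000   0.394500   0.122250   0.237250]
  [ 0.256250   0.270000   0.461250   0.276250]
  [ 0.281375   0.211125   0.222750   0.437125]
det(I−A) = Σ_j (I−A)_1j·C_1j = (0.70)(0.408625) + (-0.05)(0.173000) + (-0.05)(0.256250) + (-0.10)(0.281375) = 0.2364375
(I − A)⁻¹ = adj(I−A) / det(I−A) ≈
  [   1.7283     0.3283     0.3109     0.4192]
  [   0.7317     1.6685     0.5170     1.0034]
  [   1.0838     1.1420     1.9508     1.1684]
  [   1.1901     0.8929     0.9421     1.8488]
First solve x = (I − A)⁻¹ d = adj(I−A)·d / det(I−A); in particular x_2 = (0.173000·660 + 0.394500·400 + 0.122250·360 + 0.237250·740) / 0.2364375 = 491.555 / 0.2364375 ≈ 2079.0061.
Intermediate flow from 4 to 2: z_42 = a_42 · x_2 = 0.20 × 491.555 / 0.2364375 = 98.311 / 0.2364375 ≈ 415.80.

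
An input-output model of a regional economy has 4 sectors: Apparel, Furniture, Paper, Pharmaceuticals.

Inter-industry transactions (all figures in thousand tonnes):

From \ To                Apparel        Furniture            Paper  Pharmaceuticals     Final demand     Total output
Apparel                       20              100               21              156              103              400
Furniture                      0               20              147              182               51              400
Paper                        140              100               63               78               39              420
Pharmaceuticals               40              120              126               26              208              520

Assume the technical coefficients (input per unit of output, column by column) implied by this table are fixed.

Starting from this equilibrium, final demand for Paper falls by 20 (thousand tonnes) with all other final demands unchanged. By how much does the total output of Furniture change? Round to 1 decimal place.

Technical coefficients a_ij = z_ij / X_j:
  a_11 = 20/400 = 0.05, a_21 = 0/400 = 0.00, a_31 = 140/400 = 0.35, a_41 = 40/400 = 0.10
  a_12 = 100/400 = 0.25, a_22 = 20/400 = 0.05, a_32 = 100/400 = 0.25, a_42 = 120/400 = 0.30
  a_13 = 21/420 = 0.05, a_23 = 147/420 = 0.35, a_33 = 63/420 = 0.15, a_43 = 126/420 = 0.30
  a_14 = 156/520 = 0.30, a_24 = 182/520 = 0.35, a_34 = 78/520 = 0.15, a_44 = 26/520 = 0.05
I − A =
  [   0.95    -0.25    -0.05    -0.30]
  [   0.00     0.95    -0.35    -0.35]
  [  -0.35    -0.25     0.85    -0.15]
  [  -0.10    -0.30    -0.30     0.95]
Compute the cofactors C_ij = (−1)^(i+j)·(3×3 minor ij) of I−A; the adjugate is their transpose:
adj(I−A) = Cᵀ =
  [ 0.510000   0.303750   0.266250   0.315000]
  [ 0.188125   0.650000   0.406875   0.363125]
  [ 0.302125   0.379250   0.720375   0.348875]
  [ 0.208500   0.357000   0.384000   0.636750]
det(I−A) = Σ_j (I−A)_1j·C_1j = (0.95)(0.510000) + (-0.25)(0.188125) + (-0.05)(0.302125) + (-0.30)(0.208500) = 0.3598125
(I − A)⁻¹ = adj(I−A) / det(I−A) ≈
  [   1.4174     0.8442     0.7400     0.8755]
  [   0.5228     1.8065     1.1308     1.0092]
  [   0.8397     1.0540     2.0021     0.9696]
  [   0.5795     0.9922     1.0672     1.7697]
Δx = (I − A)⁻¹ Δd with Δd having -20 in the Paper component and 0 elsewhere.
So Δx_2 = L_23 · (-20), where L_23 = adj(I−A)_23 / det(I−A) = 0.406875 / 0.3598125.
Δx_2 = 0.406875 × (-20) / 0.3598125 = -8.1375 / 0.3598125 ≈ -22.6.

Δx_2 = -22.6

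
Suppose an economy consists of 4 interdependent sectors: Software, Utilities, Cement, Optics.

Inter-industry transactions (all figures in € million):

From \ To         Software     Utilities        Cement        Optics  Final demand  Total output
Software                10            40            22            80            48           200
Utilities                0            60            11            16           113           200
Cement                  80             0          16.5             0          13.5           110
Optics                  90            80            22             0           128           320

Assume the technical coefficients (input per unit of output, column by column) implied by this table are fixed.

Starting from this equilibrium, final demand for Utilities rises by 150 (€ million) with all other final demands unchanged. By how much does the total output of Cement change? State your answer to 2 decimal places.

Technical coefficients a_ij = z_ij / X_j:
  a_SS = 10/200 = 0.05, a_US = 0/200 = 0.00, a_CS = 80/200 = 0.40, a_OS = 90/200 = 0.45
  a_SU = 40/200 = 0.20, a_UU = 60/200 = 0.30, a_CU = 0/200 = 0.00, a_OU = 80/200 = 0.40
  a_SC = 22/110 = 0.20, a_UC = 11/110 = 0.10, a_CC = 16.5/110 = 0.15, a_OC = 22/110 = 0.20
  a_SO = 80/320 = 0.25, a_UO = 16/320 = 0.05, a_CO = 0/320 = 0.00, a_OO = 0/320 = 0.00
I − A =
  [   0.95    -0.20    -0.20    -0.25]
  [   0.00     0.70    -0.10    -0.05]
  [  -0.40     0.00     0.85     0.00]
  [  -0.45    -0.40    -0.20     1.00]
Compute the cofactors C_ij = (−1)^(i+j)·(3×3 minor ij) of I−A; the adjugate is their transpose:
adj(I−A) = Cᵀ =
  [ 0.578000   0.255000   0.203000   0.157250]
  [ 0.063125   0.611875   0.097750   0.046375]
  [ 0.272000   0.120000   0.562750   0.074000]
  [ 0.339750   0.383500   0.243000   0.501250]
det(I−A) = Σ_j (I−A)_1j·C_1j = (0.95)(0.578000) + (-0.20)(0.063125) + (-0.20)(0.272000) + (-0.25)(0.339750) = 0.3971375
(I − A)⁻¹ = adj(I−A) / det(I−A) ≈
  [   1.4554     0.6421     0.5112     0.3960]
  [   0.1589     1.5407     0.2461     0.1168]
  [   0.6849     0.3022     1.4170     0.1863]
  [   0.8555     0.9657     0.6119     1.2622]
Δx = (I − A)⁻¹ Δd with Δd having +150 in the Utilities component and 0 elsewhere.
So Δx_C = L_CU · (+150), where L_CU = adj(I−A)_CU / det(I−A) = 0.120000 / 0.3971375.
Δx_C = 0.120000 × (+150) / 0.3971375 = 18.00 / 0.3971375 ≈ 45.32.

Δx_C = 45.32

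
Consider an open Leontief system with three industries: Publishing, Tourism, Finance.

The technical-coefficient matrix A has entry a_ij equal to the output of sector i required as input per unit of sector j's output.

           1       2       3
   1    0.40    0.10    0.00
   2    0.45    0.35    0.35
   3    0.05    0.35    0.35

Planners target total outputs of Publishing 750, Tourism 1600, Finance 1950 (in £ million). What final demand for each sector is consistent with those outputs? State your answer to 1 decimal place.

d_1 = 290.0, d_2 = 20.0, d_3 = 670.0

I − A =
  [   0.60    -0.10     0.00]
  [  -0.45     0.65    -0.35]
  [  -0.05    -0.35     0.65]
d = (I − A) x:
  d_1 = (+0.60)·750 + (-0.10)·1600 + (+0.00)·1950 = 290.0
  d_2 = (-0.45)·750 + (+0.65)·1600 + (-0.35)·1950 = 20.0
  d_3 = (-0.05)·750 + (-0.35)·1600 + (+0.65)·1950 = 670.0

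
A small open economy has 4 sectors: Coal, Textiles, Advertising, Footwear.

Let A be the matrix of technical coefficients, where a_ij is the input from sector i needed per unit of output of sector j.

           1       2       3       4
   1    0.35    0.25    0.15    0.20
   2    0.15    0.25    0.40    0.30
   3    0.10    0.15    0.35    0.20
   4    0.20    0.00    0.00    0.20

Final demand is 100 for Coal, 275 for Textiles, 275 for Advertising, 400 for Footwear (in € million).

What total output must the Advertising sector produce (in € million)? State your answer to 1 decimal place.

x_3 = 1262.8

I − A =
  [   0.65    -0.25    -0.15    -0.20]
  [  -0.15     0.75    -0.40    -0.30]
  [  -0.10    -0.15     0.65    -0.20]
  [  -0.20     0.00     0.00     0.80]
Compute the cofactors C_ij = (−1)^(i+j)·(3×3 minor ij) of I−A; the adjugate is their transpose:
adj(I−A) = Cᵀ =
  [ 0.342000   0.148000   0.170000   0.183500]
  [ 0.165000   0.294000   0.219000   0.206250]
  [ 0.117000   0.102000   0.315000   0.146250]
  [ 0.085500   0.037000   0.042500   0.228875]
det(I−A) = Σ_j (I−A)_1j·C_1j = (0.65)(0.342000) + (-0.25)(0.165000) + (-0.15)(0.117000) + (-0.20)(0.085500) = 0.1464
(I − A)⁻¹ = adj(I−A) / det(I−A) ≈
  [   2.3361     1.0109     1.1612     1.2534]
  [   1.1270     2.0082     1.4959     1.4088]
  [   0.7992     0.6967     2.1516     0.9990]
  [   0.5840     0.2527     0.2903     1.5634]
x = (I − A)⁻¹ d = adj(I−A)·d / det(I−A), with det(I−A) = 0.1464:
  x_1 = (0.342000·100 + 0.148000·275 + 0.170000·275 + 0.183500·400) / 0.1464 = 195.05 / 0.1464 ≈ 1332.3
  x_2 = (0.165000·100 + 0.294000·275 + 0.219000·275 + 0.206250·400) / 0.1464 = 240.075 / 0.1464 ≈ 1639.9
  x_3 = (0.117000·100 + 0.102000·275 + 0.315000·275 + 0.146250·400) / 0.1464 = 184.875 / 0.1464 ≈ 1262.8
  x_4 = (0.085500·100 + 0.037000·275 + 0.042500·275 + 0.228875·400) / 0.1464 = 121.9625 / 0.1464 ≈ 833.1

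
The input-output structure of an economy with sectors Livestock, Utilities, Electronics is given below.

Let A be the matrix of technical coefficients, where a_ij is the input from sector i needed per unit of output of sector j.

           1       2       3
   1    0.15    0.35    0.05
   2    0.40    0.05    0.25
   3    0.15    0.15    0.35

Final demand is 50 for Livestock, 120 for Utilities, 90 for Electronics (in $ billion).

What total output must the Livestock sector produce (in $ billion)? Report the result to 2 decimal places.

I − A =
  [   0.85    -0.35    -0.05]
  [  -0.40     0.95    -0.25]
  [  -0.15    -0.15     0.65]
Cofactors of I−A, C_ij = (−1)^(i+j)·(minor ij) (rows/columns in the sector order above):
  C_11 = (0.95)(0.65) − (-0.25)(-0.15) = 0.5800
  C_12 = −[(-0.40)(0.65) − (-0.25)(-0.15)] = 0.2975
  C_13 = (-0.40)(-0.15) − (0.95)(-0.15) = 0.2025
  C_21 = −[(-0.35)(0.65) − (-0.05)(-0.15)] = 0.2350
  C_22 = (0.85)(0.65) − (-0.05)(-0.15) = 0.5450
  C_23 = −[(0.85)(-0.15) − (-0.35)(-0.15)] = 0.1800
  C_31 = (-0.35)(-0.25) − (-0.05)(0.95) = 0.1350
  C_32 = −[(0.85)(-0.25) − (-0.05)(-0.40)] = 0.2325
  C_33 = (0.85)(0.95) − (-0.35)(-0.40) = 0.6675
det(I−A) = Σ_j (I−A)_1j·C_1j = (0.85)(0.5800) + (-0.35)(0.2975) + (-0.05)(0.2025) = 0.37875
adj(I−A) = Cᵀ =
  [ 0.5800   0.2350   0.1350]
  [ 0.2975   0.5450   0.2325]
  [ 0.2025   0.1800   0.6675]
(I − A)⁻¹ = adj(I−A) / det(I−A) ≈
  [   1.5314     0.6205     0.3564]
  [   0.7855     1.4389     0.6139]
  [   0.5347     0.4752     1.7624]
x = (I − A)⁻¹ d = adj(I−A)·d / det(I−A), with det(I−A) = 0.37875:
  x_1 = (0.5800·50 + 0.2350·120 + 0.1350·90) / 0.37875 = 69.35 / 0.37875 ≈ 183.10
  x_2 = (0.2975·50 + 0.5450·120 + 0.2325·90) / 0.37875 = 101.20 / 0.37875 ≈ 267.19
  x_3 = (0.2025·50 + 0.1800·120 + 0.6675·90) / 0.37875 = 91.80 / 0.37875 ≈ 242.38

x_1 = 183.10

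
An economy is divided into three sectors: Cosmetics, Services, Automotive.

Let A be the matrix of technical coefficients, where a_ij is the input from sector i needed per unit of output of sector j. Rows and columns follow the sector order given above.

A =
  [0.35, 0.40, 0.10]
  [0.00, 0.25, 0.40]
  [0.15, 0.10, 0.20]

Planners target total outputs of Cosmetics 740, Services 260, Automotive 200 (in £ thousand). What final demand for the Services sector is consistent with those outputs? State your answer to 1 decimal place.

I − A =
  [   0.65    -0.40    -0.10]
  [   0.00     0.75    -0.40]
  [  -0.15    -0.10     0.80]
d = (I − A) x:
  d_C = (+0.65)·740 + (-0.40)·260 + (-0.10)·200 = 357.0
  d_S = (+0.00)·740 + (+0.75)·260 + (-0.40)·200 = 115.0
  d_A = (-0.15)·740 + (-0.10)·260 + (+0.80)·200 = 23.0

d_S = 115.0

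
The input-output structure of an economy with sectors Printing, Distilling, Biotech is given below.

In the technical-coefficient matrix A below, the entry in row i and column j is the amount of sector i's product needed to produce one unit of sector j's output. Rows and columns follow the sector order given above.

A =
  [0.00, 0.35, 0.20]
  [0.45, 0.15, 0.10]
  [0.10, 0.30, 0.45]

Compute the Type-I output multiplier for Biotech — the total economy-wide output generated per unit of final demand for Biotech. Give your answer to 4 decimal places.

I − A =
  [   1.00    -0.35    -0.20]
  [  -0.45     0.85    -0.10]
  [  -0.10    -0.30     0.55]
Cofactors of I−A, C_ij = (−1)^(i+j)·(minor ij) (rows/columns in the sector order above):
  C_11 = (0.85)(0.55) − (-0.10)(-0.30) = 0.4375
  C_12 = −[(-0.45)(0.55) − (-0.10)(-0.10)] = 0.2575
  C_13 = (-0.45)(-0.30) − (0.85)(-0.10) = 0.2200
  C_21 = −[(-0.35)(0.55) − (-0.20)(-0.30)] = 0.2525
  C_22 = (1.00)(0.55) − (-0.20)(-0.10) = 0.5300
  C_23 = −[(1.00)(-0.30) − (-0.35)(-0.10)] = 0.3350
  C_31 = (-0.35)(-0.10) − (-0.20)(0.85) = 0.2050
  C_32 = −[(1.00)(-0.10) − (-0.20)(-0.45)] = 0.1900
  C_33 = (1.00)(0.85) − (-0.35)(-0.45) = 0.6925
det(I−A) = Σ_j (I−A)_1j·C_1j = (1.00)(0.4375) + (-0.35)(0.2575) + (-0.20)(0.2200) = 0.303375
adj(I−A) = Cᵀ =
  [ 0.4375   0.2525   0.2050]
  [ 0.2575   0.5300   0.1900]
  [ 0.2200   0.3350   0.6925]
(I − A)⁻¹ = adj(I−A) / det(I−A) ≈
  [   1.44211     0.83230     0.67573]
  [   0.84878     1.74701     0.62629]
  [   0.72518     1.10424     2.28265]
The output multiplier for sector j is the column-j sum of the Leontief inverse (I − A)⁻¹ = adj(I−A) / det(I−A).
Column 3 of adj(I−A): (0.2050, 0.1900, 0.6925); det(I−A) = 0.303375.
m_3 = (0.2050 + 0.1900 + 0.6925) / 0.303375 = 1.0875 / 0.303375 ≈ 3.5847.

m_3 = 3.5847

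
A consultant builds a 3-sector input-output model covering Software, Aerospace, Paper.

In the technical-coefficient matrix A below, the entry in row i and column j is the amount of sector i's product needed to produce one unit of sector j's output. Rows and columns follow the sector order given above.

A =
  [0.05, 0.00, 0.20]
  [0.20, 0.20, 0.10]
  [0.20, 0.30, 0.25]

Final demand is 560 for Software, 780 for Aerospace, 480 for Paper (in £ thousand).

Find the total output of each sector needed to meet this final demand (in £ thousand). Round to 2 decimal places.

I − A =
  [   0.95     0.00    -0.20]
  [  -0.20     0.80    -0.10]
  [  -0.20    -0.30     0.75]
Cofactors of I−A, C_ij = (−1)^(i+j)·(minor ij) (rows/columns in the sector order above):
  C_11 = (0.80)(0.75) − (-0.10)(-0.30) = 0.5700
  C_12 = −[(-0.20)(0.75) − (-0.10)(-0.20)] = 0.1700
  C_13 = (-0.20)(-0.30) − (0.80)(-0.20) = 0.2200
  C_21 = −[(0.00)(0.75) − (-0.20)(-0.30)] = 0.0600
  C_22 = (0.95)(0.75) − (-0.20)(-0.20) = 0.6725
  C_23 = −[(0.95)(-0.30) − (0.00)(-0.20)] = 0.2850
  C_31 = (0.00)(-0.10) − (-0.20)(0.80) = 0.1600
  C_32 = −[(0.95)(-0.10) − (-0.20)(-0.20)] = 0.1350
  C_33 = (0.95)(0.80) − (0.00)(-0.20) = 0.7600
det(I−A) = Σ_j (I−A)_1j·C_1j = (0.95)(0.5700) + (0.00)(0.1700) + (-0.20)(0.2200) = 0.4975
adj(I−A) = Cᵀ =
  [ 0.5700   0.0600   0.1600]
  [ 0.1700   0.6725   0.1350]
  [ 0.2200   0.2850   0.7600]
(I − A)⁻¹ = adj(I−A) / det(I−A) ≈
  [   1.1457     0.1206     0.3216]
  [   0.3417     1.3518     0.2714]
  [   0.4422     0.5729     1.5276]
x = (I − A)⁻¹ d = adj(I−A)·d / det(I−A), with det(I−A) = 0.4975:
  x_1 = (0.5700·560 + 0.0600·780 + 0.1600·480) / 0.4975 = 442.80 / 0.4975 ≈ 890.05
  x_2 = (0.1700·560 + 0.6725·780 + 0.1350·480) / 0.4975 = 684.55 / 0.4975 ≈ 1375.98
  x_3 = (0.2200·560 + 0.2850·780 + 0.7600·480) / 0.4975 = 710.30 / 0.4975 ≈ 1427.74

x_1 = 890.05, x_2 = 1375.98, x_3 = 1427.74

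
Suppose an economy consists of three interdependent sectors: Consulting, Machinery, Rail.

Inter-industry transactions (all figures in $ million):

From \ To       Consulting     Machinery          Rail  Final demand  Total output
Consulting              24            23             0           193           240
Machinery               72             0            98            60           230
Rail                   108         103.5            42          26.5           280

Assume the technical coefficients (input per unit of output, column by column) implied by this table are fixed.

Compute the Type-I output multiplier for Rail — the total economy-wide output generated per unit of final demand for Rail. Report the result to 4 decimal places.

Technical coefficients a_ij = z_ij / X_j:
  a_11 = 24/240 = 0.10, a_21 = 72/240 = 0.30, a_31 = 108/240 = 0.45
  a_12 = 23/230 = 0.10, a_22 = 0/230 = 0.00, a_32 = 103.5/230 = 0.45
  a_13 = 0/280 = 0.00, a_23 = 98/280 = 0.35, a_33 = 42/280 = 0.15
I − A =
  [   0.90    -0.10     0.00]
  [  -0.30     1.00    -0.35]
  [  -0.45    -0.45     0.85]
Cofactors of I−A, C_ij = (−1)^(i+j)·(minor ij) (rows/columns in the sector order above):
  C_11 = (1.00)(0.85) − (-0.35)(-0.45) = 0.6925
  C_12 = −[(-0.30)(0.85) − (-0.35)(-0.45)] = 0.4125
  C_13 = (-0.30)(-0.45) − (1.00)(-0.45) = 0.5850
  C_21 = −[(-0.10)(0.85) − (0.00)(-0.45)] = 0.0850
  C_22 = (0.90)(0.85) − (0.00)(-0.45) = 0.7650
  C_23 = −[(0.90)(-0.45) − (-0.10)(-0.45)] = 0.4500
  C_31 = (-0.10)(-0.35) − (0.00)(1.00) = 0.0350
  C_32 = −[(0.90)(-0.35) − (0.00)(-0.30)] = 0.3150
  C_33 = (0.90)(1.00) − (-0.10)(-0.30) = 0.8700
det(I−A) = Σ_j (I−A)_1j·C_1j = (0.90)(0.6925) + (-0.10)(0.4125) + (0.00)(0.5850) = 0.5820
adj(I−A) = Cᵀ =
  [ 0.6925   0.0850   0.0350]
  [ 0.4125   0.7650   0.3150]
  [ 0.5850   0.4500   0.8700]
(I − A)⁻¹ = adj(I−A) / det(I−A) ≈
  [   1.18986     0.14605     0.06014]
  [   0.70876     1.31443     0.54124]
  [   1.00515     0.77320     1.49485]
The output multiplier for sector j is the column-j sum of the Leontief inverse (I − A)⁻¹ = adj(I−A) / det(I−A).
Column 3 of adj(I−A): (0.0350, 0.3150, 0.8700); det(I−A) = 0.5820.
m_3 = (0.0350 + 0.3150 + 0.8700) / 0.5820 = 1.22 / 0.5820 ≈ 2.0962.

m_3 = 2.0962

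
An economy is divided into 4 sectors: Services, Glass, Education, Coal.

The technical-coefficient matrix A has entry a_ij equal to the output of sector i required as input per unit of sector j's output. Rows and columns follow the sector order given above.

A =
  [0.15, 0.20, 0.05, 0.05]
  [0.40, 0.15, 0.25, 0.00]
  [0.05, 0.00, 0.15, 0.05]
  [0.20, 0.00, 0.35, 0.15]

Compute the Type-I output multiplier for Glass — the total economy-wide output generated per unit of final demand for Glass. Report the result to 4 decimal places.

I − A =
  [   0.85    -0.20    -0.05    -0.05]
  [  -0.40     0.85    -0.25     0.00]
  [  -0.05     0.00     0.85    -0.05]
  [  -0.20     0.00    -0.35     0.85]
Compute the cofactors C_ij = (−1)^(i+j)·(3×3 minor ij) of I−A; the adjugate is their transpose:
adj(I−A) = Cᵀ =
  [ 0.599250   0.141000   0.093500   0.040750]
  [ 0.295125   0.587250   0.202125   0.029250]
  [ 0.044625   0.010500   0.537625   0.034250]
  [ 0.159375   0.037500   0.243375   0.541500]
det(I−A) = Σ_j (I−A)_1j·C_1j = (0.85)(0.599250) + (-0.20)(0.295125) + (-0.05)(0.044625) + (-0.05)(0.159375) = 0.4401375
(I − A)⁻¹ = adj(I−A) / det(I−A) ≈
  [   1.36151     0.32035     0.21243     0.09258]
  [   0.67053     1.33424     0.45923     0.06646]
  [   0.10139     0.02386     1.22149     0.07782]
  [   0.36210     0.08520     0.55295     1.23030]
The output multiplier for sector j is the column-j sum of the Leontief inverse (I − A)⁻¹ = adj(I−A) / det(I−A).
Column 2 of adj(I−A): (0.141000, 0.587250, 0.010500, 0.037500); det(I−A) = 0.4401375.
m_2 = (0.141000 + 0.587250 + 0.010500 + 0.037500) / 0.4401375 = 0.77625 / 0.4401375 ≈ 1.7637.

m_2 = 1.7637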